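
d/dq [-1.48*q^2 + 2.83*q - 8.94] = 2.83 - 2.96*q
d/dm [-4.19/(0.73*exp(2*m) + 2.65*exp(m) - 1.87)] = (6.1174*exp(m) + 11.1035)*exp(m)/(0.73*exp(2*m) + 2.65*exp(m) - 1.87)^2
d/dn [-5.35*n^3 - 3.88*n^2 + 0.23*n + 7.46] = -16.05*n^2 - 7.76*n + 0.23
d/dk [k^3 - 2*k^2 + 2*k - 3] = 3*k^2 - 4*k + 2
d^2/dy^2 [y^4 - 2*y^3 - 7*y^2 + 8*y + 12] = 12*y^2 - 12*y - 14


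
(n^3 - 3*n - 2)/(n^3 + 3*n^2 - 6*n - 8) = (n + 1)/(n + 4)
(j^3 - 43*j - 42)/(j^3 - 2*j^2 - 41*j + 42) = (j + 1)/(j - 1)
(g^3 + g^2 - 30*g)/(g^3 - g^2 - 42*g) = (g - 5)/(g - 7)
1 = 1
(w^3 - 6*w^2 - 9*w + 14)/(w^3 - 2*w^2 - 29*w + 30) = (w^2 - 5*w - 14)/(w^2 - w - 30)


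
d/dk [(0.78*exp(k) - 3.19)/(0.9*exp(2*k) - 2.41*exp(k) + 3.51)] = (-0.702*exp(2*k) + 5.742*exp(k) - 4.9501)*exp(k)/(0.81*exp(4*k) - 4.338*exp(3*k) + 12.1261*exp(2*k) - 16.9182*exp(k) + 12.3201)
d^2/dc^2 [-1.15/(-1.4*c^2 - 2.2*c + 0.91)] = (-4.508*c^2 - 7.084*c + 1.15*(2.8*c + 2.2)*(5.6*c + 4.4) + 2.9302)/(1.4*c^2 + 2.2*c - 0.91)^3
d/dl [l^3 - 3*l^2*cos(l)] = 3*l*(l*sin(l) + l - 2*cos(l))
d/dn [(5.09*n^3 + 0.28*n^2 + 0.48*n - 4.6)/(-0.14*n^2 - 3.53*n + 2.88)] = (-0.7126*n^4 - 35.9354*n^3 + 43.0564*n^2 + 0.3248*n - 14.8556)/(0.0196*n^4 + 0.9884*n^3 + 11.6545*n^2 - 20.3328*n + 8.2944)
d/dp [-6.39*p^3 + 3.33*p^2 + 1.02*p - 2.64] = -19.17*p^2 + 6.66*p + 1.02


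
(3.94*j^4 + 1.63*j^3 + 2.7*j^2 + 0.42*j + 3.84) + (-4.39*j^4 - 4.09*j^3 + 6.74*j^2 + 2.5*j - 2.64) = -0.45*j^4 - 2.46*j^3 + 9.44*j^2 + 2.92*j + 1.2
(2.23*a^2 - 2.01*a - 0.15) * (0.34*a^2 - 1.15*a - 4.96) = 0.7582*a^4 - 3.2479*a^3 - 8.8003*a^2 + 10.1421*a + 0.744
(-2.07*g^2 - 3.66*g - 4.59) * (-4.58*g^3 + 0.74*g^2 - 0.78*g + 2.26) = 9.4806*g^5 + 15.231*g^4 + 19.9284*g^3 - 5.22*g^2 - 4.6914*g - 10.3734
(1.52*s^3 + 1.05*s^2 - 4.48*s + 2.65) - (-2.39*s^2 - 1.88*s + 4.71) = 1.52*s^3 + 3.44*s^2 - 2.6*s - 2.06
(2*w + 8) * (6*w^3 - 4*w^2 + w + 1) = 12*w^4 + 40*w^3 - 30*w^2 + 10*w + 8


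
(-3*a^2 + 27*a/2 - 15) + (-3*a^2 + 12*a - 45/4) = -6*a^2 + 51*a/2 - 105/4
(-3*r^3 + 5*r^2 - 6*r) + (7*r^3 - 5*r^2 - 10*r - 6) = 4*r^3 - 16*r - 6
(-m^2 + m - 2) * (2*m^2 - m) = -2*m^4 + 3*m^3 - 5*m^2 + 2*m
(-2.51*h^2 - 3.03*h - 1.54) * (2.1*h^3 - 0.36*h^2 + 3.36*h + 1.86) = -5.271*h^5 - 5.4594*h^4 - 10.5768*h^3 - 14.295*h^2 - 10.8102*h - 2.8644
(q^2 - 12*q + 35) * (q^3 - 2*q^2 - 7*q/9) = q^5 - 14*q^4 + 524*q^3/9 - 182*q^2/3 - 245*q/9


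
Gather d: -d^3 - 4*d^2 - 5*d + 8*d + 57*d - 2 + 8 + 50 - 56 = -d^3 - 4*d^2 + 60*d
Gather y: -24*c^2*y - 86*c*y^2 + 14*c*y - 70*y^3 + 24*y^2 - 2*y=-70*y^3 + y^2*(24 - 86*c) + y*(-24*c^2 + 14*c - 2)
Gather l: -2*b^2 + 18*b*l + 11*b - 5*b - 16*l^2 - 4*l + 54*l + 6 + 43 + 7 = -2*b^2 + 6*b - 16*l^2 + l*(18*b + 50) + 56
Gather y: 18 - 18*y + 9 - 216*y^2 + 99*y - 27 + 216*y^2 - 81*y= 0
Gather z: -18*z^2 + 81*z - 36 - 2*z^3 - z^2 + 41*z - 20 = -2*z^3 - 19*z^2 + 122*z - 56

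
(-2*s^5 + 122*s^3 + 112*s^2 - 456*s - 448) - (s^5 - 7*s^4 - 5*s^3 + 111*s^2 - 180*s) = -3*s^5 + 7*s^4 + 127*s^3 + s^2 - 276*s - 448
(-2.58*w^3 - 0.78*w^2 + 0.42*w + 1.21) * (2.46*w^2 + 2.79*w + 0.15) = -6.3468*w^5 - 9.117*w^4 - 1.53*w^3 + 4.0314*w^2 + 3.4389*w + 0.1815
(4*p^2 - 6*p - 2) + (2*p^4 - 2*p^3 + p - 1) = 2*p^4 - 2*p^3 + 4*p^2 - 5*p - 3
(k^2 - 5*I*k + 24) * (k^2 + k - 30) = k^4 + k^3 - 5*I*k^3 - 6*k^2 - 5*I*k^2 + 24*k + 150*I*k - 720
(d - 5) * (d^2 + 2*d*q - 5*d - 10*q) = d^3 + 2*d^2*q - 10*d^2 - 20*d*q + 25*d + 50*q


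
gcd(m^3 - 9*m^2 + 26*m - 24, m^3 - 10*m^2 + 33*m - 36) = m^2 - 7*m + 12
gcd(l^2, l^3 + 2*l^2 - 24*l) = l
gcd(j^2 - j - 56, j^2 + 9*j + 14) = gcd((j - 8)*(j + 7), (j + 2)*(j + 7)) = j + 7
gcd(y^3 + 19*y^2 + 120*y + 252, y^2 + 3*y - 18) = y + 6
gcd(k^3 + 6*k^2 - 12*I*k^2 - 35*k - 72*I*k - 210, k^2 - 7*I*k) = k - 7*I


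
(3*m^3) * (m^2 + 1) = 3*m^5 + 3*m^3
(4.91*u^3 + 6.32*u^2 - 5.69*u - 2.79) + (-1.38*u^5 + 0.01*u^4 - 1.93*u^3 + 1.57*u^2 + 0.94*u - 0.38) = -1.38*u^5 + 0.01*u^4 + 2.98*u^3 + 7.89*u^2 - 4.75*u - 3.17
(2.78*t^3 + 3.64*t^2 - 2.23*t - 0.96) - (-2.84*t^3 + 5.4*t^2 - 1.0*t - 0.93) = 5.62*t^3 - 1.76*t^2 - 1.23*t - 0.0299999999999999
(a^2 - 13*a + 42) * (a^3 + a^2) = a^5 - 12*a^4 + 29*a^3 + 42*a^2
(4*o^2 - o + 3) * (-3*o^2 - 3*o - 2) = -12*o^4 - 9*o^3 - 14*o^2 - 7*o - 6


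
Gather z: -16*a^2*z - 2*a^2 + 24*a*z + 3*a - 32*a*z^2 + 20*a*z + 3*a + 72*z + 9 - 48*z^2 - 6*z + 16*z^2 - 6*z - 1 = -2*a^2 + 6*a + z^2*(-32*a - 32) + z*(-16*a^2 + 44*a + 60) + 8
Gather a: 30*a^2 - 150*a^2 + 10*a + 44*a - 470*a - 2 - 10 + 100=-120*a^2 - 416*a + 88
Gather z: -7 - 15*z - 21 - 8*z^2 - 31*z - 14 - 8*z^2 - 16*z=-16*z^2 - 62*z - 42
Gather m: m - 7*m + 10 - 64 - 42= -6*m - 96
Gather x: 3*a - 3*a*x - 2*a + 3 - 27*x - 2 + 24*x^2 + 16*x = a + 24*x^2 + x*(-3*a - 11) + 1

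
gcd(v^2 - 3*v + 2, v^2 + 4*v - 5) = v - 1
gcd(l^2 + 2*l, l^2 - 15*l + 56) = 1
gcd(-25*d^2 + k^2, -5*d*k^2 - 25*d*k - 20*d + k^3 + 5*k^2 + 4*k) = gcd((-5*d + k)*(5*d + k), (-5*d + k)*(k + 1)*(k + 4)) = 5*d - k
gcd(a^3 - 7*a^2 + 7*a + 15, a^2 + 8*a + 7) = a + 1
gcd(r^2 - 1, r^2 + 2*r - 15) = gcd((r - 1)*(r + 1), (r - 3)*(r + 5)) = 1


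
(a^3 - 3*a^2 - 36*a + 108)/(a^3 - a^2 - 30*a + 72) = (a - 6)/(a - 4)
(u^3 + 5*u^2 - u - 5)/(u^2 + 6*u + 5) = u - 1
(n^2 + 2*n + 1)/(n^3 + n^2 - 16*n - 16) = (n + 1)/(n^2 - 16)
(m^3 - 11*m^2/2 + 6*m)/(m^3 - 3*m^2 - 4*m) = (m - 3/2)/(m + 1)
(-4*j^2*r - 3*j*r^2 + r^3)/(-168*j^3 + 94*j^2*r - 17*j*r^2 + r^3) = r*(j + r)/(42*j^2 - 13*j*r + r^2)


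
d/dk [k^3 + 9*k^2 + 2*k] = 3*k^2 + 18*k + 2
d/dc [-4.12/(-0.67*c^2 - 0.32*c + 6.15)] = (-5.5208*c - 1.3184)/(0.67*c^2 + 0.32*c - 6.15)^2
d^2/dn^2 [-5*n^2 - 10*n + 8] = -10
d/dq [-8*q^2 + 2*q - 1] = 2 - 16*q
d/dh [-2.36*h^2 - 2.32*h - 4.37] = -4.72*h - 2.32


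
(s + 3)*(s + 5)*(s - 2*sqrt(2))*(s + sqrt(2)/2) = s^4 - 3*sqrt(2)*s^3/2 + 8*s^3 - 12*sqrt(2)*s^2 + 13*s^2 - 45*sqrt(2)*s/2 - 16*s - 30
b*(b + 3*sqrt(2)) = b^2 + 3*sqrt(2)*b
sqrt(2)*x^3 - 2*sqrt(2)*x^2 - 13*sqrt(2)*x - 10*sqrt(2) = (x - 5)*(x + 2)*(sqrt(2)*x + sqrt(2))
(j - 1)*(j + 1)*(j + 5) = j^3 + 5*j^2 - j - 5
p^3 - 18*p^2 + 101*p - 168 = (p - 8)*(p - 7)*(p - 3)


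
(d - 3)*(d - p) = d^2 - d*p - 3*d + 3*p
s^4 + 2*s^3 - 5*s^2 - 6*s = s*(s - 2)*(s + 1)*(s + 3)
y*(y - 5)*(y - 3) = y^3 - 8*y^2 + 15*y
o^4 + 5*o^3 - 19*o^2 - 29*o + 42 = (o - 3)*(o - 1)*(o + 2)*(o + 7)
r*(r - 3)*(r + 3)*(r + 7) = r^4 + 7*r^3 - 9*r^2 - 63*r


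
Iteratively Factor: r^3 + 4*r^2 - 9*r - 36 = (r - 3)*(r^2 + 7*r + 12) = (r - 3)*(r + 3)*(r + 4)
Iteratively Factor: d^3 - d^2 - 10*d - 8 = (d - 4)*(d^2 + 3*d + 2) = (d - 4)*(d + 1)*(d + 2)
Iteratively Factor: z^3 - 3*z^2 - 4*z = (z)*(z^2 - 3*z - 4) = z*(z + 1)*(z - 4)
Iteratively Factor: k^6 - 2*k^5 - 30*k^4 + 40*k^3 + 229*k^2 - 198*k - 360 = (k - 5)*(k^5 + 3*k^4 - 15*k^3 - 35*k^2 + 54*k + 72) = (k - 5)*(k - 2)*(k^4 + 5*k^3 - 5*k^2 - 45*k - 36) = (k - 5)*(k - 2)*(k + 3)*(k^3 + 2*k^2 - 11*k - 12) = (k - 5)*(k - 3)*(k - 2)*(k + 3)*(k^2 + 5*k + 4) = (k - 5)*(k - 3)*(k - 2)*(k + 3)*(k + 4)*(k + 1)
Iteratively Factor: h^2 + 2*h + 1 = (h + 1)*(h + 1)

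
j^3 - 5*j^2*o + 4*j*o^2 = j*(j - 4*o)*(j - o)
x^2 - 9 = (x - 3)*(x + 3)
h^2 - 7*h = h*(h - 7)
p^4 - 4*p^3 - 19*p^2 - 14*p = p*(p - 7)*(p + 1)*(p + 2)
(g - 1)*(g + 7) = g^2 + 6*g - 7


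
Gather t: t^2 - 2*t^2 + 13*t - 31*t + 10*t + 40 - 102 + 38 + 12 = -t^2 - 8*t - 12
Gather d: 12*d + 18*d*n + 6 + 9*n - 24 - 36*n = d*(18*n + 12) - 27*n - 18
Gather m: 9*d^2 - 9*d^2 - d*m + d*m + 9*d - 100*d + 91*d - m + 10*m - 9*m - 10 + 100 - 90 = 0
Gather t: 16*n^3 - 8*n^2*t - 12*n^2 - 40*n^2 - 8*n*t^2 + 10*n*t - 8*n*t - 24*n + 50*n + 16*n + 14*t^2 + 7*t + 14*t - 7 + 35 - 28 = 16*n^3 - 52*n^2 + 42*n + t^2*(14 - 8*n) + t*(-8*n^2 + 2*n + 21)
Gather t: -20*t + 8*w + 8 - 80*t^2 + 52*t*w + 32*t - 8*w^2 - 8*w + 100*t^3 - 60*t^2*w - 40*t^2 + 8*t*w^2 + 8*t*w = 100*t^3 + t^2*(-60*w - 120) + t*(8*w^2 + 60*w + 12) - 8*w^2 + 8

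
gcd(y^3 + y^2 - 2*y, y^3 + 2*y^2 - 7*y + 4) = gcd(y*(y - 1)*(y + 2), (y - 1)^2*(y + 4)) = y - 1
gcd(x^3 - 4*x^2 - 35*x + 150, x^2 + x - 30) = x^2 + x - 30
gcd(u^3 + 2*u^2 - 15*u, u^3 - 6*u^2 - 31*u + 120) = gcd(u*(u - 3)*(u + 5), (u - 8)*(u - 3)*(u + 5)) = u^2 + 2*u - 15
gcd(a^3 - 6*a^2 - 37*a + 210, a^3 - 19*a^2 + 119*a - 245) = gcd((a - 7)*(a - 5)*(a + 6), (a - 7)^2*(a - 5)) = a^2 - 12*a + 35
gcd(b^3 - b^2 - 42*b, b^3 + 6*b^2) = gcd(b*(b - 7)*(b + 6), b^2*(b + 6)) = b^2 + 6*b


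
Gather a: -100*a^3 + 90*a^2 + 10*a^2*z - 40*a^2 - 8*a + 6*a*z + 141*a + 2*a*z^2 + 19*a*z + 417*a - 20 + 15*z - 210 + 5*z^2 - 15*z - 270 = -100*a^3 + a^2*(10*z + 50) + a*(2*z^2 + 25*z + 550) + 5*z^2 - 500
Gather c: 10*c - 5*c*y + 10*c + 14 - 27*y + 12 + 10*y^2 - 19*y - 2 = c*(20 - 5*y) + 10*y^2 - 46*y + 24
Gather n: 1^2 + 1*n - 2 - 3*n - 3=-2*n - 4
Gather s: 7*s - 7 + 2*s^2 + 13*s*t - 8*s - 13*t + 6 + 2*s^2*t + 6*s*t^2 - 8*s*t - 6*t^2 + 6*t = s^2*(2*t + 2) + s*(6*t^2 + 5*t - 1) - 6*t^2 - 7*t - 1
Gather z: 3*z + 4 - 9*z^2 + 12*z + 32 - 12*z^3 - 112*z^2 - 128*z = -12*z^3 - 121*z^2 - 113*z + 36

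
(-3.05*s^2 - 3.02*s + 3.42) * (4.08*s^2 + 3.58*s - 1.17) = -12.444*s^4 - 23.2406*s^3 + 6.7105*s^2 + 15.777*s - 4.0014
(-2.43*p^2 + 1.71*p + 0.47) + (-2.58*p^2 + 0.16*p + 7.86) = -5.01*p^2 + 1.87*p + 8.33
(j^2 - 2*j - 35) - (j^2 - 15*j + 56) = 13*j - 91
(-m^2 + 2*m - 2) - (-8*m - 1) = -m^2 + 10*m - 1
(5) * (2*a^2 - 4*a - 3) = 10*a^2 - 20*a - 15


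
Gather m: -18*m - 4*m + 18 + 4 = 22 - 22*m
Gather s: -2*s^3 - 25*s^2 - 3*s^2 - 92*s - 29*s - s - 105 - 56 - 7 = -2*s^3 - 28*s^2 - 122*s - 168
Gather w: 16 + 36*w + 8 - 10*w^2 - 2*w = -10*w^2 + 34*w + 24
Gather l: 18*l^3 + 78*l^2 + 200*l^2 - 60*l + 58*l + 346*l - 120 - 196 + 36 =18*l^3 + 278*l^2 + 344*l - 280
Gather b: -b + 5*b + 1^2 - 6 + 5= 4*b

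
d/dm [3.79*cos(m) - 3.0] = -3.79*sin(m)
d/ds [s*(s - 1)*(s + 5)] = 3*s^2 + 8*s - 5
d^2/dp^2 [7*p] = 0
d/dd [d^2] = 2*d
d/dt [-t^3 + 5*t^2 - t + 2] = -3*t^2 + 10*t - 1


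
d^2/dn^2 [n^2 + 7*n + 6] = 2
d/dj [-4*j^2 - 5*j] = -8*j - 5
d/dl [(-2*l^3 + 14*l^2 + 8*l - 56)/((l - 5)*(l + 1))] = 2*(-l^4 + 8*l^3 - 17*l^2 - 14*l - 132)/(l^4 - 8*l^3 + 6*l^2 + 40*l + 25)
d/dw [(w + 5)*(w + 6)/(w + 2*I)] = (-(w + 5)*(w + 6) + (w + 2*I)*(2*w + 11))/(w + 2*I)^2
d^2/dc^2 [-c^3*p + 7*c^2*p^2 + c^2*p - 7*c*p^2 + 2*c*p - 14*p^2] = 2*p*(-3*c + 7*p + 1)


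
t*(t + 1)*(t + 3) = t^3 + 4*t^2 + 3*t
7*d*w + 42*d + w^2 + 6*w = (7*d + w)*(w + 6)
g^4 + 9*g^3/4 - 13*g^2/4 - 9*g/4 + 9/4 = (g - 1)*(g - 3/4)*(g + 1)*(g + 3)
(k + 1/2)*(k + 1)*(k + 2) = k^3 + 7*k^2/2 + 7*k/2 + 1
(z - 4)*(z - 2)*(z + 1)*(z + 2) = z^4 - 3*z^3 - 8*z^2 + 12*z + 16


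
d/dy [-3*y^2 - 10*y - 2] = -6*y - 10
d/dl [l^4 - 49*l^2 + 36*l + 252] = 4*l^3 - 98*l + 36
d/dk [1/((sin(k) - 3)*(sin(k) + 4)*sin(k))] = (-3*cos(k) - 2/tan(k) + 12*cos(k)/sin(k)^2)/((sin(k) - 3)^2*(sin(k) + 4)^2)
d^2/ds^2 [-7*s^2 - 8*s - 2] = -14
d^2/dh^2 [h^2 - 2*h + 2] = 2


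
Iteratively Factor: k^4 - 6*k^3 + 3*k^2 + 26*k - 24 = (k - 4)*(k^3 - 2*k^2 - 5*k + 6) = (k - 4)*(k + 2)*(k^2 - 4*k + 3) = (k - 4)*(k - 3)*(k + 2)*(k - 1)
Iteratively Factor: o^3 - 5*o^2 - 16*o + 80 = (o - 4)*(o^2 - o - 20) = (o - 5)*(o - 4)*(o + 4)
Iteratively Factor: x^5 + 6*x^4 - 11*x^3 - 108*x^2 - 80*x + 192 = (x + 4)*(x^4 + 2*x^3 - 19*x^2 - 32*x + 48) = (x - 4)*(x + 4)*(x^3 + 6*x^2 + 5*x - 12) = (x - 4)*(x + 4)^2*(x^2 + 2*x - 3) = (x - 4)*(x + 3)*(x + 4)^2*(x - 1)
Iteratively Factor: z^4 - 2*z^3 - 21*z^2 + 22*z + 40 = (z + 1)*(z^3 - 3*z^2 - 18*z + 40) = (z + 1)*(z + 4)*(z^2 - 7*z + 10) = (z - 2)*(z + 1)*(z + 4)*(z - 5)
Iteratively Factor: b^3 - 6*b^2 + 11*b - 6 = (b - 1)*(b^2 - 5*b + 6) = (b - 2)*(b - 1)*(b - 3)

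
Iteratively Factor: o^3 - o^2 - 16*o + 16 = (o + 4)*(o^2 - 5*o + 4) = (o - 4)*(o + 4)*(o - 1)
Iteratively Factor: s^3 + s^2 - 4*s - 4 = (s + 2)*(s^2 - s - 2) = (s - 2)*(s + 2)*(s + 1)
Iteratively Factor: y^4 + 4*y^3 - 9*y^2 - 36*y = (y - 3)*(y^3 + 7*y^2 + 12*y) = (y - 3)*(y + 4)*(y^2 + 3*y) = (y - 3)*(y + 3)*(y + 4)*(y)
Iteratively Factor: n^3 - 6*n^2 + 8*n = (n)*(n^2 - 6*n + 8) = n*(n - 4)*(n - 2)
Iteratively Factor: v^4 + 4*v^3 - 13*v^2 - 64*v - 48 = (v + 4)*(v^3 - 13*v - 12) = (v + 1)*(v + 4)*(v^2 - v - 12) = (v - 4)*(v + 1)*(v + 4)*(v + 3)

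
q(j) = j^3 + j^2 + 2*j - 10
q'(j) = 3*j^2 + 2*j + 2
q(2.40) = 14.38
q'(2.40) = 24.08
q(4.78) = 131.62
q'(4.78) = 80.11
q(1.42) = -2.28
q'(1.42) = 10.89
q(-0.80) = -11.47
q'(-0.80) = 2.32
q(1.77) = 2.22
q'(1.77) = 14.94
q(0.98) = -6.14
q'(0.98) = 6.84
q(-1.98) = -17.80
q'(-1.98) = 9.80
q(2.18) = 9.47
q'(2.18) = 20.62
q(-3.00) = -34.00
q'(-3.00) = 23.00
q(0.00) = -10.00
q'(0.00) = 2.00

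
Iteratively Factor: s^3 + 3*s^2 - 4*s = (s - 1)*(s^2 + 4*s) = s*(s - 1)*(s + 4)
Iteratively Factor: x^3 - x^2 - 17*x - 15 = (x - 5)*(x^2 + 4*x + 3) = (x - 5)*(x + 3)*(x + 1)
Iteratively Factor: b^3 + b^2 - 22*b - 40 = (b + 2)*(b^2 - b - 20) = (b + 2)*(b + 4)*(b - 5)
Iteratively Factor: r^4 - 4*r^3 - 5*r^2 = (r + 1)*(r^3 - 5*r^2) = r*(r + 1)*(r^2 - 5*r) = r*(r - 5)*(r + 1)*(r)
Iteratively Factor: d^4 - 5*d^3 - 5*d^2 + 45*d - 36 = (d - 3)*(d^3 - 2*d^2 - 11*d + 12) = (d - 3)*(d + 3)*(d^2 - 5*d + 4) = (d - 4)*(d - 3)*(d + 3)*(d - 1)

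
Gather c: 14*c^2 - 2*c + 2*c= 14*c^2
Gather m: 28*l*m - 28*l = 28*l*m - 28*l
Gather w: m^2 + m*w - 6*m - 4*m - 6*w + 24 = m^2 - 10*m + w*(m - 6) + 24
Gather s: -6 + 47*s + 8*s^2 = 8*s^2 + 47*s - 6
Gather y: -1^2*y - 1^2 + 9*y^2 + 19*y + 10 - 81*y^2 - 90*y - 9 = -72*y^2 - 72*y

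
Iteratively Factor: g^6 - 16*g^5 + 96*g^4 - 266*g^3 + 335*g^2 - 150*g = (g - 2)*(g^5 - 14*g^4 + 68*g^3 - 130*g^2 + 75*g) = (g - 5)*(g - 2)*(g^4 - 9*g^3 + 23*g^2 - 15*g) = (g - 5)^2*(g - 2)*(g^3 - 4*g^2 + 3*g) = (g - 5)^2*(g - 3)*(g - 2)*(g^2 - g) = (g - 5)^2*(g - 3)*(g - 2)*(g - 1)*(g)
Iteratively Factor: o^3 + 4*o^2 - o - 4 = (o - 1)*(o^2 + 5*o + 4) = (o - 1)*(o + 1)*(o + 4)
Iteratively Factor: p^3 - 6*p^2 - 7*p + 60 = (p + 3)*(p^2 - 9*p + 20) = (p - 5)*(p + 3)*(p - 4)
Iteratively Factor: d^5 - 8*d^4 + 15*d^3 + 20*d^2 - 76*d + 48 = (d - 2)*(d^4 - 6*d^3 + 3*d^2 + 26*d - 24) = (d - 2)*(d + 2)*(d^3 - 8*d^2 + 19*d - 12) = (d - 3)*(d - 2)*(d + 2)*(d^2 - 5*d + 4) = (d - 3)*(d - 2)*(d - 1)*(d + 2)*(d - 4)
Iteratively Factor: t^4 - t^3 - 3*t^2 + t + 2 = (t - 2)*(t^3 + t^2 - t - 1) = (t - 2)*(t - 1)*(t^2 + 2*t + 1) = (t - 2)*(t - 1)*(t + 1)*(t + 1)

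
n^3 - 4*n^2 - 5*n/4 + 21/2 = (n - 7/2)*(n - 2)*(n + 3/2)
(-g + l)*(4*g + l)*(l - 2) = -4*g^2*l + 8*g^2 + 3*g*l^2 - 6*g*l + l^3 - 2*l^2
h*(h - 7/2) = h^2 - 7*h/2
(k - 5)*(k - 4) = k^2 - 9*k + 20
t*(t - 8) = t^2 - 8*t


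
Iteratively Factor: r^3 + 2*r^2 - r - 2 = (r - 1)*(r^2 + 3*r + 2) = (r - 1)*(r + 1)*(r + 2)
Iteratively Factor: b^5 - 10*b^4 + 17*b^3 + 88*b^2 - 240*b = (b)*(b^4 - 10*b^3 + 17*b^2 + 88*b - 240) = b*(b - 4)*(b^3 - 6*b^2 - 7*b + 60) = b*(b - 4)*(b + 3)*(b^2 - 9*b + 20) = b*(b - 5)*(b - 4)*(b + 3)*(b - 4)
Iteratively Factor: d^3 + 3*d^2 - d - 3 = (d - 1)*(d^2 + 4*d + 3) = (d - 1)*(d + 1)*(d + 3)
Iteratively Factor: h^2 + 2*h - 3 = (h - 1)*(h + 3)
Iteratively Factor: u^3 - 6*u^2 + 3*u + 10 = (u - 5)*(u^2 - u - 2) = (u - 5)*(u + 1)*(u - 2)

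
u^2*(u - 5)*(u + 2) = u^4 - 3*u^3 - 10*u^2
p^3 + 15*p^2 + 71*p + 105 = (p + 3)*(p + 5)*(p + 7)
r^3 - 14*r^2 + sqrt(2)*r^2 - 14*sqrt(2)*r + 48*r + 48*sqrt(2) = (r - 8)*(r - 6)*(r + sqrt(2))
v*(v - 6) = v^2 - 6*v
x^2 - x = x*(x - 1)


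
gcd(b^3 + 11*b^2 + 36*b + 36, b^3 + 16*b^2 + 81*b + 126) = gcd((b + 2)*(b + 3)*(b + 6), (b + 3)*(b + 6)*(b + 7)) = b^2 + 9*b + 18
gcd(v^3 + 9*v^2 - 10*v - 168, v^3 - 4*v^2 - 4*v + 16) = v - 4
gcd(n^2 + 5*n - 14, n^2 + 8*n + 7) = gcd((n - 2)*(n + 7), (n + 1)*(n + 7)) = n + 7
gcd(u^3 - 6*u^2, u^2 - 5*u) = u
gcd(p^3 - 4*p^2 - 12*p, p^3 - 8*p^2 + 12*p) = p^2 - 6*p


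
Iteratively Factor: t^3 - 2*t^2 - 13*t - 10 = (t - 5)*(t^2 + 3*t + 2) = (t - 5)*(t + 1)*(t + 2)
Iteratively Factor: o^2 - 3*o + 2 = (o - 2)*(o - 1)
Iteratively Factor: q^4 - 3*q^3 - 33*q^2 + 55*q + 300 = (q + 4)*(q^3 - 7*q^2 - 5*q + 75) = (q - 5)*(q + 4)*(q^2 - 2*q - 15) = (q - 5)^2*(q + 4)*(q + 3)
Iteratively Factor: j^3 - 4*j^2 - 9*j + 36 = (j + 3)*(j^2 - 7*j + 12) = (j - 3)*(j + 3)*(j - 4)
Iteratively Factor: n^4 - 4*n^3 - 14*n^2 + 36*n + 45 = (n + 1)*(n^3 - 5*n^2 - 9*n + 45) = (n - 3)*(n + 1)*(n^2 - 2*n - 15) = (n - 3)*(n + 1)*(n + 3)*(n - 5)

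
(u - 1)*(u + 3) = u^2 + 2*u - 3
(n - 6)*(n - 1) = n^2 - 7*n + 6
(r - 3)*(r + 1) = r^2 - 2*r - 3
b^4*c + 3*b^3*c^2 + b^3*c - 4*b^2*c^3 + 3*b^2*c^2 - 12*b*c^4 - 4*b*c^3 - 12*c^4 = (b - 2*c)*(b + 2*c)*(b + 3*c)*(b*c + c)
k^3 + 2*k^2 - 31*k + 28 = (k - 4)*(k - 1)*(k + 7)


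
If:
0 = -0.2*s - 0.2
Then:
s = -1.00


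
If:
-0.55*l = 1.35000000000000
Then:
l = -2.45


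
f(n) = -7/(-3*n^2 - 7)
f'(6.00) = -0.02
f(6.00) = 0.06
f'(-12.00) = 0.00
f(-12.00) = 0.02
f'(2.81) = -0.13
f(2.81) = 0.23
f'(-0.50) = 0.35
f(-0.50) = 0.90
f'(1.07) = -0.41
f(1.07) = 0.67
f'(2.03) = -0.23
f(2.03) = 0.36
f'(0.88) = -0.43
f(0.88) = 0.75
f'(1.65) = -0.30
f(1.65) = 0.46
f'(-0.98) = 0.42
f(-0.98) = 0.71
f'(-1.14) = 0.40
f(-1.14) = 0.64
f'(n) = -42*n/(-3*n^2 - 7)^2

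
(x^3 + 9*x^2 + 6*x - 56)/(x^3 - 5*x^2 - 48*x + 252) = (x^2 + 2*x - 8)/(x^2 - 12*x + 36)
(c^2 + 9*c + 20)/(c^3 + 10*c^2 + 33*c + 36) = (c + 5)/(c^2 + 6*c + 9)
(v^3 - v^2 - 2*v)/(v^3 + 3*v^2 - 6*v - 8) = v/(v + 4)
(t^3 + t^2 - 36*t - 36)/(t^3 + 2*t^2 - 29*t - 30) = (t - 6)/(t - 5)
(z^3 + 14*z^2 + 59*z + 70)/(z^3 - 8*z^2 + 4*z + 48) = (z^2 + 12*z + 35)/(z^2 - 10*z + 24)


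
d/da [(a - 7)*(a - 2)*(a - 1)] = 3*a^2 - 20*a + 23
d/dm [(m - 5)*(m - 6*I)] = 2*m - 5 - 6*I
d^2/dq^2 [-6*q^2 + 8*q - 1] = -12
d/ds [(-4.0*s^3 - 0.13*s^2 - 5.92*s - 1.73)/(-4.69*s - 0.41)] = (37.52*s^3 + 5.5297*s^2 + 0.1066*s - 5.6865)/(21.9961*s^2 + 3.8458*s + 0.1681)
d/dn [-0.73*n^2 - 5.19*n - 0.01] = -1.46*n - 5.19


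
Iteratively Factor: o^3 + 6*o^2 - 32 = (o + 4)*(o^2 + 2*o - 8) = (o - 2)*(o + 4)*(o + 4)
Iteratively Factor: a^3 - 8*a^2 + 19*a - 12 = (a - 1)*(a^2 - 7*a + 12) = (a - 4)*(a - 1)*(a - 3)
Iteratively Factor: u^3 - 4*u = (u + 2)*(u^2 - 2*u) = (u - 2)*(u + 2)*(u)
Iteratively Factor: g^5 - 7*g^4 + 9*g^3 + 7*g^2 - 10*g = (g - 1)*(g^4 - 6*g^3 + 3*g^2 + 10*g) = g*(g - 1)*(g^3 - 6*g^2 + 3*g + 10) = g*(g - 2)*(g - 1)*(g^2 - 4*g - 5) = g*(g - 5)*(g - 2)*(g - 1)*(g + 1)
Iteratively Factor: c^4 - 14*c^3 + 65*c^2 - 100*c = (c - 5)*(c^3 - 9*c^2 + 20*c) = (c - 5)*(c - 4)*(c^2 - 5*c) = c*(c - 5)*(c - 4)*(c - 5)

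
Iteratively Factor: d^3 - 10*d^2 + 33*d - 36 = (d - 3)*(d^2 - 7*d + 12) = (d - 3)^2*(d - 4)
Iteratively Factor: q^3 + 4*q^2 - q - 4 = (q + 4)*(q^2 - 1) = (q + 1)*(q + 4)*(q - 1)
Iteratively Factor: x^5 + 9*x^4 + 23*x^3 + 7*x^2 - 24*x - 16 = (x + 4)*(x^4 + 5*x^3 + 3*x^2 - 5*x - 4) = (x - 1)*(x + 4)*(x^3 + 6*x^2 + 9*x + 4) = (x - 1)*(x + 1)*(x + 4)*(x^2 + 5*x + 4) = (x - 1)*(x + 1)*(x + 4)^2*(x + 1)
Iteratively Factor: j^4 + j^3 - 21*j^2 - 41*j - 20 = (j + 1)*(j^3 - 21*j - 20) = (j + 1)*(j + 4)*(j^2 - 4*j - 5) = (j - 5)*(j + 1)*(j + 4)*(j + 1)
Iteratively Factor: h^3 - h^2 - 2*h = (h)*(h^2 - h - 2) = h*(h - 2)*(h + 1)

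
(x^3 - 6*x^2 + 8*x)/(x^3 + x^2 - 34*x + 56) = x/(x + 7)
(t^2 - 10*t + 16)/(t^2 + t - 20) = (t^2 - 10*t + 16)/(t^2 + t - 20)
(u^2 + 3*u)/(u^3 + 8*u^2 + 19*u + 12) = u/(u^2 + 5*u + 4)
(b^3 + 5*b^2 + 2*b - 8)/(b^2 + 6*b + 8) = b - 1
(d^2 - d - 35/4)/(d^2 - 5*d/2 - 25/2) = (d - 7/2)/(d - 5)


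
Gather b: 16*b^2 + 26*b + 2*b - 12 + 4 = 16*b^2 + 28*b - 8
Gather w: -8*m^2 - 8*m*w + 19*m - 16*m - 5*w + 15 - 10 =-8*m^2 + 3*m + w*(-8*m - 5) + 5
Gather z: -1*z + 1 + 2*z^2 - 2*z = 2*z^2 - 3*z + 1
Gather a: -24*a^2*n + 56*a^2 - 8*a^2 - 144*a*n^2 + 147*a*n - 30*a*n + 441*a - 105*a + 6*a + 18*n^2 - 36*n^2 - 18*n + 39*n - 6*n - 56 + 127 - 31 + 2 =a^2*(48 - 24*n) + a*(-144*n^2 + 117*n + 342) - 18*n^2 + 15*n + 42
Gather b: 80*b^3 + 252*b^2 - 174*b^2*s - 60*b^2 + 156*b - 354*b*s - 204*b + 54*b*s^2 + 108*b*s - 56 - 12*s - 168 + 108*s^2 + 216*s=80*b^3 + b^2*(192 - 174*s) + b*(54*s^2 - 246*s - 48) + 108*s^2 + 204*s - 224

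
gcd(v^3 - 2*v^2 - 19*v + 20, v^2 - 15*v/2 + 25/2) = v - 5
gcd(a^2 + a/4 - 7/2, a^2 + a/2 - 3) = a + 2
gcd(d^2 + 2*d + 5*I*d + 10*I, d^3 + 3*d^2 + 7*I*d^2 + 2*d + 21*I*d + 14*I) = d + 2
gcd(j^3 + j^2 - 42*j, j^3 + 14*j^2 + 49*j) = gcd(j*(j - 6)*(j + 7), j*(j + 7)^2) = j^2 + 7*j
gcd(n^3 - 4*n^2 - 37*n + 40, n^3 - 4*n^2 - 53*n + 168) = n - 8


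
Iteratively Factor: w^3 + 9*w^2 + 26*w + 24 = (w + 4)*(w^2 + 5*w + 6) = (w + 3)*(w + 4)*(w + 2)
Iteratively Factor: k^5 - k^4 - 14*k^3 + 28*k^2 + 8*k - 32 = (k + 4)*(k^4 - 5*k^3 + 6*k^2 + 4*k - 8) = (k + 1)*(k + 4)*(k^3 - 6*k^2 + 12*k - 8) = (k - 2)*(k + 1)*(k + 4)*(k^2 - 4*k + 4) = (k - 2)^2*(k + 1)*(k + 4)*(k - 2)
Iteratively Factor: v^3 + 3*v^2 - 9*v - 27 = (v - 3)*(v^2 + 6*v + 9) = (v - 3)*(v + 3)*(v + 3)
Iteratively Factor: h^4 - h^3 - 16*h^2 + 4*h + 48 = (h + 2)*(h^3 - 3*h^2 - 10*h + 24) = (h + 2)*(h + 3)*(h^2 - 6*h + 8) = (h - 4)*(h + 2)*(h + 3)*(h - 2)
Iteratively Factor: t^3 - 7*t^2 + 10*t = (t - 5)*(t^2 - 2*t) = t*(t - 5)*(t - 2)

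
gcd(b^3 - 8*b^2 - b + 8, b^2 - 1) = b^2 - 1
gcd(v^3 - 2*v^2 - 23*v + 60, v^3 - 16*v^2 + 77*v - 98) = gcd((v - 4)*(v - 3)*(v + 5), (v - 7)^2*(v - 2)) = 1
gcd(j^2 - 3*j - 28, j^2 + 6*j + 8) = j + 4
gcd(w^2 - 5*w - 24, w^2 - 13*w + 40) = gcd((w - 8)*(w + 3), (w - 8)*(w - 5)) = w - 8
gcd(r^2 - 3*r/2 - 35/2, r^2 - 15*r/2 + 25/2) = r - 5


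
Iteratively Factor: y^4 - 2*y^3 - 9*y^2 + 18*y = (y)*(y^3 - 2*y^2 - 9*y + 18) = y*(y - 2)*(y^2 - 9) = y*(y - 2)*(y + 3)*(y - 3)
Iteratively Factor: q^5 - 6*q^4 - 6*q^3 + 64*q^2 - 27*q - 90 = (q - 5)*(q^4 - q^3 - 11*q^2 + 9*q + 18) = (q - 5)*(q + 1)*(q^3 - 2*q^2 - 9*q + 18) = (q - 5)*(q - 2)*(q + 1)*(q^2 - 9) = (q - 5)*(q - 2)*(q + 1)*(q + 3)*(q - 3)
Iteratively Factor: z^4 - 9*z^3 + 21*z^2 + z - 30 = (z + 1)*(z^3 - 10*z^2 + 31*z - 30) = (z - 3)*(z + 1)*(z^2 - 7*z + 10) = (z - 3)*(z - 2)*(z + 1)*(z - 5)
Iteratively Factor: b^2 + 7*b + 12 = (b + 3)*(b + 4)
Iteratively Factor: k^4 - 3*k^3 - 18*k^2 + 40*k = (k)*(k^3 - 3*k^2 - 18*k + 40) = k*(k - 5)*(k^2 + 2*k - 8) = k*(k - 5)*(k + 4)*(k - 2)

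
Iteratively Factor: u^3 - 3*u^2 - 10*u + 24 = (u - 4)*(u^2 + u - 6) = (u - 4)*(u + 3)*(u - 2)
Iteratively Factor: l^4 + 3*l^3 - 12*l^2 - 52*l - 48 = (l + 2)*(l^3 + l^2 - 14*l - 24) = (l + 2)^2*(l^2 - l - 12) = (l + 2)^2*(l + 3)*(l - 4)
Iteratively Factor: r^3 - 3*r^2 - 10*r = (r - 5)*(r^2 + 2*r) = (r - 5)*(r + 2)*(r)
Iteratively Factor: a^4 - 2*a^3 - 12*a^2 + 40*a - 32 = (a + 4)*(a^3 - 6*a^2 + 12*a - 8) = (a - 2)*(a + 4)*(a^2 - 4*a + 4) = (a - 2)^2*(a + 4)*(a - 2)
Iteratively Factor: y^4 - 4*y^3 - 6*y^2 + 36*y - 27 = (y - 3)*(y^3 - y^2 - 9*y + 9) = (y - 3)*(y + 3)*(y^2 - 4*y + 3) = (y - 3)^2*(y + 3)*(y - 1)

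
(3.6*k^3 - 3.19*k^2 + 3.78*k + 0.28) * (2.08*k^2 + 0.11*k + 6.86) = 7.488*k^5 - 6.2392*k^4 + 32.2075*k^3 - 20.8852*k^2 + 25.9616*k + 1.9208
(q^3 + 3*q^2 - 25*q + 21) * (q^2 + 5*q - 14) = q^5 + 8*q^4 - 24*q^3 - 146*q^2 + 455*q - 294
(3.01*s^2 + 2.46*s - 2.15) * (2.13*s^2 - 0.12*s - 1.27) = 6.4113*s^4 + 4.8786*s^3 - 8.6974*s^2 - 2.8662*s + 2.7305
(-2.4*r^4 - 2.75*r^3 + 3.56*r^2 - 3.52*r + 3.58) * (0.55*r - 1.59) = -1.32*r^5 + 2.3035*r^4 + 6.3305*r^3 - 7.5964*r^2 + 7.5658*r - 5.6922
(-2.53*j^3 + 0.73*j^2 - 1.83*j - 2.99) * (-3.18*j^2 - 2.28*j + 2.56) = 8.0454*j^5 + 3.447*j^4 - 2.3218*j^3 + 15.5494*j^2 + 2.1324*j - 7.6544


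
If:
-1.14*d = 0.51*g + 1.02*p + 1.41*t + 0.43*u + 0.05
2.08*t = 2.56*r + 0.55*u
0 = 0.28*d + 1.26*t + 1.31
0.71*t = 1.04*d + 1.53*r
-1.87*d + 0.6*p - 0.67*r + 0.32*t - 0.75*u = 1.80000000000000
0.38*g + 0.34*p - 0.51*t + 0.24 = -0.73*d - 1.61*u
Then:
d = 0.53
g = -5.94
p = 4.01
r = -0.90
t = -1.16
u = -0.20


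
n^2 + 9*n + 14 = (n + 2)*(n + 7)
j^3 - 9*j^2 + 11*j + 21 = (j - 7)*(j - 3)*(j + 1)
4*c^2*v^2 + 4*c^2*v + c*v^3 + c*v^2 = v*(4*c + v)*(c*v + c)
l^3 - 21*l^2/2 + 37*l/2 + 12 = (l - 8)*(l - 3)*(l + 1/2)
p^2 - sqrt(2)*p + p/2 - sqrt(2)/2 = (p + 1/2)*(p - sqrt(2))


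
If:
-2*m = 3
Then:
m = -3/2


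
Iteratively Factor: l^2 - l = (l)*(l - 1)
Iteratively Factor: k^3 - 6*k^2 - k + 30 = (k - 5)*(k^2 - k - 6) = (k - 5)*(k + 2)*(k - 3)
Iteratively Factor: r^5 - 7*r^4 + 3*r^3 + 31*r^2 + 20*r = (r - 5)*(r^4 - 2*r^3 - 7*r^2 - 4*r) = (r - 5)*(r - 4)*(r^3 + 2*r^2 + r) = (r - 5)*(r - 4)*(r + 1)*(r^2 + r) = r*(r - 5)*(r - 4)*(r + 1)*(r + 1)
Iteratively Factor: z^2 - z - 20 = (z - 5)*(z + 4)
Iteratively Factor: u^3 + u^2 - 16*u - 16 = (u + 4)*(u^2 - 3*u - 4) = (u + 1)*(u + 4)*(u - 4)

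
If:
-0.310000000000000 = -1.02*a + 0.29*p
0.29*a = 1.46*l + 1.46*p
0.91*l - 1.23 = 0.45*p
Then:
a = 0.05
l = 0.91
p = -0.90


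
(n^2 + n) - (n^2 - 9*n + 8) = 10*n - 8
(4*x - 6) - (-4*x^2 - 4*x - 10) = 4*x^2 + 8*x + 4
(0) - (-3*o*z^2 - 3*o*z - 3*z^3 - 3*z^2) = 3*o*z^2 + 3*o*z + 3*z^3 + 3*z^2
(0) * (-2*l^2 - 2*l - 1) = 0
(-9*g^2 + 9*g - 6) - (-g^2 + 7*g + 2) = -8*g^2 + 2*g - 8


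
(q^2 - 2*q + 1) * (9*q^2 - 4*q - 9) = 9*q^4 - 22*q^3 + 8*q^2 + 14*q - 9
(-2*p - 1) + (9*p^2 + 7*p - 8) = 9*p^2 + 5*p - 9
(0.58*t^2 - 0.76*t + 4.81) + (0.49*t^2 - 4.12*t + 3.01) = 1.07*t^2 - 4.88*t + 7.82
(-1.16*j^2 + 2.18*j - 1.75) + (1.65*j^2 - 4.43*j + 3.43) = 0.49*j^2 - 2.25*j + 1.68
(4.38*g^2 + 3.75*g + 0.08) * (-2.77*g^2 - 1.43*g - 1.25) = -12.1326*g^4 - 16.6509*g^3 - 11.0591*g^2 - 4.8019*g - 0.1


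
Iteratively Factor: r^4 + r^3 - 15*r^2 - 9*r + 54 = (r + 3)*(r^3 - 2*r^2 - 9*r + 18) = (r - 3)*(r + 3)*(r^2 + r - 6) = (r - 3)*(r - 2)*(r + 3)*(r + 3)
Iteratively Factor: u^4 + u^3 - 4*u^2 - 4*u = (u + 2)*(u^3 - u^2 - 2*u) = (u - 2)*(u + 2)*(u^2 + u) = u*(u - 2)*(u + 2)*(u + 1)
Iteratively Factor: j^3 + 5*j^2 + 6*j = (j + 3)*(j^2 + 2*j) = j*(j + 3)*(j + 2)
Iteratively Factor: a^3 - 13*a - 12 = (a + 1)*(a^2 - a - 12) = (a - 4)*(a + 1)*(a + 3)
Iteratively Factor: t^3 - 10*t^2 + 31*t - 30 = (t - 3)*(t^2 - 7*t + 10) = (t - 3)*(t - 2)*(t - 5)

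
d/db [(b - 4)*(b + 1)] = 2*b - 3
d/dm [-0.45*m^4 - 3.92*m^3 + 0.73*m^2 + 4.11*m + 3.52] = -1.8*m^3 - 11.76*m^2 + 1.46*m + 4.11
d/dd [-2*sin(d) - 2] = -2*cos(d)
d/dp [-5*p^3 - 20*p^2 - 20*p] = -15*p^2 - 40*p - 20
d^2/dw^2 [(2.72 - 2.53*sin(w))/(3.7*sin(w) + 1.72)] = (-53.33772*sin(w)^2 + 24.794832*sin(w) + 106.67544)/(50.653*sin(w)^3 + 70.6404*sin(w)^2 + 32.83824*sin(w) + 5.088448)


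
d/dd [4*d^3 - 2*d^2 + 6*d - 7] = 12*d^2 - 4*d + 6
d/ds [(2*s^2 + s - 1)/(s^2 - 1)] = -1/(s^2 - 2*s + 1)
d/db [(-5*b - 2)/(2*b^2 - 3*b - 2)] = 2*(5*b^2 + 4*b + 2)/(4*b^4 - 12*b^3 + b^2 + 12*b + 4)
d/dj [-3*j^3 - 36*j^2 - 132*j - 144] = -9*j^2 - 72*j - 132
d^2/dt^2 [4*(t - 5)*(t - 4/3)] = 8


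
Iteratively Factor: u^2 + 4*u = (u)*(u + 4)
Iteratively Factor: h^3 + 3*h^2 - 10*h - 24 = (h + 2)*(h^2 + h - 12) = (h - 3)*(h + 2)*(h + 4)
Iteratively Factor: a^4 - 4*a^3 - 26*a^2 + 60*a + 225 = (a - 5)*(a^3 + a^2 - 21*a - 45) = (a - 5)^2*(a^2 + 6*a + 9) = (a - 5)^2*(a + 3)*(a + 3)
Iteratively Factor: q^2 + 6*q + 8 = (q + 2)*(q + 4)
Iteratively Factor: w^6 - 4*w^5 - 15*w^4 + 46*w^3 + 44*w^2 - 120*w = (w)*(w^5 - 4*w^4 - 15*w^3 + 46*w^2 + 44*w - 120) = w*(w - 5)*(w^4 + w^3 - 10*w^2 - 4*w + 24) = w*(w - 5)*(w - 2)*(w^3 + 3*w^2 - 4*w - 12) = w*(w - 5)*(w - 2)^2*(w^2 + 5*w + 6) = w*(w - 5)*(w - 2)^2*(w + 2)*(w + 3)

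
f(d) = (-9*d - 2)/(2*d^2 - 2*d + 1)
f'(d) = (2 - 4*d)*(-9*d - 2)/(2*d^2 - 2*d + 1)^2 - 9/(2*d^2 - 2*d + 1) = (18*d^2 + 8*d - 13)/(4*d^4 - 8*d^3 + 8*d^2 - 4*d + 1)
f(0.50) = -13.00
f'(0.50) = -18.00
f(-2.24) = 1.17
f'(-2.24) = 0.25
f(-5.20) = 0.68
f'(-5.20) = 0.10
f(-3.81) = 0.86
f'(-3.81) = 0.15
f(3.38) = -1.90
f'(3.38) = 0.75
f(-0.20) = -0.14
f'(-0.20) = -6.34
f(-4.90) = 0.72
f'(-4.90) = 0.11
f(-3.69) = 0.88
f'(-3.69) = 0.16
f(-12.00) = 0.34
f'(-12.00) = 0.03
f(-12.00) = 0.34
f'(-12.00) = 0.03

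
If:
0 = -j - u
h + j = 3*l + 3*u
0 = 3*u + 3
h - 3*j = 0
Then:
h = 3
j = 1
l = 7/3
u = -1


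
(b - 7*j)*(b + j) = b^2 - 6*b*j - 7*j^2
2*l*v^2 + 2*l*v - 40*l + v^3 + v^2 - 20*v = (2*l + v)*(v - 4)*(v + 5)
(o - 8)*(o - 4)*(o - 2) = o^3 - 14*o^2 + 56*o - 64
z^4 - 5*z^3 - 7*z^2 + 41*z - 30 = (z - 5)*(z - 2)*(z - 1)*(z + 3)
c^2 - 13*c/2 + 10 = (c - 4)*(c - 5/2)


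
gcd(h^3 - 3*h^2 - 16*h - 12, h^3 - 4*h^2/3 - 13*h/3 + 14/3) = h + 2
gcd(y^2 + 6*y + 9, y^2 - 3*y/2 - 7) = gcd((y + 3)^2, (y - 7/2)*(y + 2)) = 1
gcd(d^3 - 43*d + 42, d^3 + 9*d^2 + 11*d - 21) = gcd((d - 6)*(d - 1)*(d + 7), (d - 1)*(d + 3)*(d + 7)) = d^2 + 6*d - 7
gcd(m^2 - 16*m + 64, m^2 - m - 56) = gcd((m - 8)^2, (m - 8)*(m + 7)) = m - 8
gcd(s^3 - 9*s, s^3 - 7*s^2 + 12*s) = s^2 - 3*s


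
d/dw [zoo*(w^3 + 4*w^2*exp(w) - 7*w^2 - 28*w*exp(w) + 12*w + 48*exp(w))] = zoo*(w^2*exp(w) + w^2 + w*exp(w) + w + exp(w) + 1)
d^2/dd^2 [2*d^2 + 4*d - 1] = 4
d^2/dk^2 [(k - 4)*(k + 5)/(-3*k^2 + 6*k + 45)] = 2*(-3*k^3 + 15*k^2 - 165*k + 185)/(3*(k^6 - 6*k^5 - 33*k^4 + 172*k^3 + 495*k^2 - 1350*k - 3375))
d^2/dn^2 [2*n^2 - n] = 4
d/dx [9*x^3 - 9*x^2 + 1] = 9*x*(3*x - 2)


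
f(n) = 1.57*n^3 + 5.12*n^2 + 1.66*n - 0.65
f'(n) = 4.71*n^2 + 10.24*n + 1.66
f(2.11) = 40.40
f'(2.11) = 44.24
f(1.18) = 11.02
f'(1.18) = 20.30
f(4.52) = 256.44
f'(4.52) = 144.17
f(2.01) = 36.12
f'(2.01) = 41.27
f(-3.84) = -20.43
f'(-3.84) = 31.79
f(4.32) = 228.65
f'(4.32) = 133.80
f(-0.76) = 0.36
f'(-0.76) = -3.40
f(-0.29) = -0.74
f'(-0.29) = -0.91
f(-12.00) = -1996.25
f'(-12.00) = 557.02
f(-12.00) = -1996.25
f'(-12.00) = 557.02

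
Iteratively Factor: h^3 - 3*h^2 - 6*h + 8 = (h - 4)*(h^2 + h - 2) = (h - 4)*(h - 1)*(h + 2)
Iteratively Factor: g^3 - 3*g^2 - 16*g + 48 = (g + 4)*(g^2 - 7*g + 12) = (g - 3)*(g + 4)*(g - 4)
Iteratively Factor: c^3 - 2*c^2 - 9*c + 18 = (c - 3)*(c^2 + c - 6) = (c - 3)*(c - 2)*(c + 3)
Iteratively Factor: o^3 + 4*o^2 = (o + 4)*(o^2) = o*(o + 4)*(o)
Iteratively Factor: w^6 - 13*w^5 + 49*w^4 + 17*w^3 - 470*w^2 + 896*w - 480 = (w - 2)*(w^5 - 11*w^4 + 27*w^3 + 71*w^2 - 328*w + 240) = (w - 4)*(w - 2)*(w^4 - 7*w^3 - w^2 + 67*w - 60) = (w - 4)*(w - 2)*(w + 3)*(w^3 - 10*w^2 + 29*w - 20) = (w - 4)*(w - 2)*(w - 1)*(w + 3)*(w^2 - 9*w + 20) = (w - 4)^2*(w - 2)*(w - 1)*(w + 3)*(w - 5)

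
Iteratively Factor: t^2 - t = (t - 1)*(t)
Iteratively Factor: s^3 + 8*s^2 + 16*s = (s + 4)*(s^2 + 4*s) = s*(s + 4)*(s + 4)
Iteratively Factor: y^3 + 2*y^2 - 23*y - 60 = (y + 4)*(y^2 - 2*y - 15) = (y + 3)*(y + 4)*(y - 5)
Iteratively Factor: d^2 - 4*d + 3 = (d - 1)*(d - 3)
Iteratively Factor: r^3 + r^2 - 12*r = (r - 3)*(r^2 + 4*r) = r*(r - 3)*(r + 4)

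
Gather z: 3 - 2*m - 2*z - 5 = -2*m - 2*z - 2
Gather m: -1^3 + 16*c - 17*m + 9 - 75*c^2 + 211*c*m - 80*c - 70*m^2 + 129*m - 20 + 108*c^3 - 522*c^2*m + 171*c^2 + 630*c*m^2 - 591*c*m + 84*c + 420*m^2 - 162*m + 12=108*c^3 + 96*c^2 + 20*c + m^2*(630*c + 350) + m*(-522*c^2 - 380*c - 50)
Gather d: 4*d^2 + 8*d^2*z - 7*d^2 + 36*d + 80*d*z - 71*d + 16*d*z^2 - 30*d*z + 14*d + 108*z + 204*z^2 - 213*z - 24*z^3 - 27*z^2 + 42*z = d^2*(8*z - 3) + d*(16*z^2 + 50*z - 21) - 24*z^3 + 177*z^2 - 63*z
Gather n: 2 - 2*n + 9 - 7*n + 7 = 18 - 9*n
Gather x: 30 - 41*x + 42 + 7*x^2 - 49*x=7*x^2 - 90*x + 72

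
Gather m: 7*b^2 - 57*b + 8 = 7*b^2 - 57*b + 8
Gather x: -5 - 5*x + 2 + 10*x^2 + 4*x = 10*x^2 - x - 3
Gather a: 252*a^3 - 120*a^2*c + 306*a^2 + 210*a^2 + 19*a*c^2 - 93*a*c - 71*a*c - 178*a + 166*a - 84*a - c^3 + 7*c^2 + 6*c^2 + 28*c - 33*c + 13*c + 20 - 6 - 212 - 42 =252*a^3 + a^2*(516 - 120*c) + a*(19*c^2 - 164*c - 96) - c^3 + 13*c^2 + 8*c - 240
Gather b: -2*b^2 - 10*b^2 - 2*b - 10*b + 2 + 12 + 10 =-12*b^2 - 12*b + 24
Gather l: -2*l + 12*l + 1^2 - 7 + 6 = 10*l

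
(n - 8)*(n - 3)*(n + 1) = n^3 - 10*n^2 + 13*n + 24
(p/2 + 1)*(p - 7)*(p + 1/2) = p^3/2 - 9*p^2/4 - 33*p/4 - 7/2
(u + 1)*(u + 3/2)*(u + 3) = u^3 + 11*u^2/2 + 9*u + 9/2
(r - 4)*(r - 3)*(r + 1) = r^3 - 6*r^2 + 5*r + 12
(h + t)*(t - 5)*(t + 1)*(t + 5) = h*t^3 + h*t^2 - 25*h*t - 25*h + t^4 + t^3 - 25*t^2 - 25*t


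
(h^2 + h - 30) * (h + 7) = h^3 + 8*h^2 - 23*h - 210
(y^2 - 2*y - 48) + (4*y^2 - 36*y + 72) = 5*y^2 - 38*y + 24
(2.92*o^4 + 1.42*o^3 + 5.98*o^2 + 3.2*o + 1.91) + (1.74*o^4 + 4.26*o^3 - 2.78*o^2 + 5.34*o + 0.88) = 4.66*o^4 + 5.68*o^3 + 3.2*o^2 + 8.54*o + 2.79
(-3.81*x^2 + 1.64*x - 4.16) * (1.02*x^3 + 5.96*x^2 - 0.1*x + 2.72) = -3.8862*x^5 - 21.0348*x^4 + 5.9122*x^3 - 35.3208*x^2 + 4.8768*x - 11.3152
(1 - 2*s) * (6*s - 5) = -12*s^2 + 16*s - 5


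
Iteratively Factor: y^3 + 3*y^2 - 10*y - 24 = (y - 3)*(y^2 + 6*y + 8) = (y - 3)*(y + 2)*(y + 4)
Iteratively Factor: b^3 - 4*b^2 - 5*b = (b + 1)*(b^2 - 5*b) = (b - 5)*(b + 1)*(b)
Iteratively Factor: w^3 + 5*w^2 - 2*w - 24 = (w + 3)*(w^2 + 2*w - 8) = (w - 2)*(w + 3)*(w + 4)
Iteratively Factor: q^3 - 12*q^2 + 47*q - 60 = (q - 4)*(q^2 - 8*q + 15) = (q - 4)*(q - 3)*(q - 5)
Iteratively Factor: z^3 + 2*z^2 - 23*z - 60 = (z - 5)*(z^2 + 7*z + 12) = (z - 5)*(z + 4)*(z + 3)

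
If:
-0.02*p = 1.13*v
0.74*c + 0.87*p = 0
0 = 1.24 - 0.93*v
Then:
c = 88.57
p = -75.33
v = 1.33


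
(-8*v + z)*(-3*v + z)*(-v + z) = -24*v^3 + 35*v^2*z - 12*v*z^2 + z^3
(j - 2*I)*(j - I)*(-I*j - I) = -I*j^3 - 3*j^2 - I*j^2 - 3*j + 2*I*j + 2*I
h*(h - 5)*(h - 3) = h^3 - 8*h^2 + 15*h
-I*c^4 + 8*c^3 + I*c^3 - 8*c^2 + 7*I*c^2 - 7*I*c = c*(c - 1)*(c + 7*I)*(-I*c + 1)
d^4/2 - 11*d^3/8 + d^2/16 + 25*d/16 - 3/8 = (d/2 + 1/2)*(d - 2)*(d - 3/2)*(d - 1/4)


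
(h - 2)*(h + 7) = h^2 + 5*h - 14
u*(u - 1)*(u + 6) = u^3 + 5*u^2 - 6*u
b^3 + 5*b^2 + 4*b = b*(b + 1)*(b + 4)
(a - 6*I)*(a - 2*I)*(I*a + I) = I*a^3 + 8*a^2 + I*a^2 + 8*a - 12*I*a - 12*I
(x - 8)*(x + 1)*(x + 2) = x^3 - 5*x^2 - 22*x - 16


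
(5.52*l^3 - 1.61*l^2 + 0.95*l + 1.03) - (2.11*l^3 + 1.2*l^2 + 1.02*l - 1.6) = 3.41*l^3 - 2.81*l^2 - 0.0700000000000001*l + 2.63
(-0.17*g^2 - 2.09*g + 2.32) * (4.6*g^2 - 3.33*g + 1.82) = -0.782*g^4 - 9.0479*g^3 + 17.3223*g^2 - 11.5294*g + 4.2224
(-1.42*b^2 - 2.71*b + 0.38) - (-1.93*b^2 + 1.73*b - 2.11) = 0.51*b^2 - 4.44*b + 2.49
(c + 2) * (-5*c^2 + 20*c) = -5*c^3 + 10*c^2 + 40*c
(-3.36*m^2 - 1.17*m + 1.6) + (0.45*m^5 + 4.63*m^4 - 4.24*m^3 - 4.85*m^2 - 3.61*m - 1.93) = 0.45*m^5 + 4.63*m^4 - 4.24*m^3 - 8.21*m^2 - 4.78*m - 0.33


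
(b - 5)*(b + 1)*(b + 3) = b^3 - b^2 - 17*b - 15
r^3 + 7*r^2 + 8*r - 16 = (r - 1)*(r + 4)^2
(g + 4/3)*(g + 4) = g^2 + 16*g/3 + 16/3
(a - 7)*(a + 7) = a^2 - 49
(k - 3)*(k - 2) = k^2 - 5*k + 6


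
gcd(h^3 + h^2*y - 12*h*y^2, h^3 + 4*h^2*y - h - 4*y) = h + 4*y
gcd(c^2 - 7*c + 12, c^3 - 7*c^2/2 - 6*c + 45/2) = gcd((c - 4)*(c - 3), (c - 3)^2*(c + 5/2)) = c - 3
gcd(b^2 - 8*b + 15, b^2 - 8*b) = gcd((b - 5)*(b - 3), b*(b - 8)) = 1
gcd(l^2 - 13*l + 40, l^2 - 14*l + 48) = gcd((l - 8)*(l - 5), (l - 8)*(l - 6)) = l - 8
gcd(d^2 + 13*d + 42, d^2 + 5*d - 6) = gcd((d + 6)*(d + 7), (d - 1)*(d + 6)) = d + 6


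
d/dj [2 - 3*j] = -3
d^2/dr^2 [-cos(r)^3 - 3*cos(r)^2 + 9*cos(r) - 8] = -33*cos(r)/4 + 6*cos(2*r) + 9*cos(3*r)/4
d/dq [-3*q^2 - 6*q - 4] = -6*q - 6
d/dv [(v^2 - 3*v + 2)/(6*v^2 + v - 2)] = (19*v^2 - 28*v + 4)/(36*v^4 + 12*v^3 - 23*v^2 - 4*v + 4)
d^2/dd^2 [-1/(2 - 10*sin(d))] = 5*(-5*sin(d)^2 - sin(d) + 10)/(2*(5*sin(d) - 1)^3)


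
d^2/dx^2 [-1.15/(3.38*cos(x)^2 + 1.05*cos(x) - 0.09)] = (52.55224*(1 - cos(x)^2)^2 + 12.24405*cos(x)^3 + 28.943315*cos(x)^2 - 24.379425*cos(x) - 55.78765)/(3.38*cos(x)^2 + 1.05*cos(x) - 0.09)^3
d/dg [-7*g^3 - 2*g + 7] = -21*g^2 - 2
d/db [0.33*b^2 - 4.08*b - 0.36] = 0.66*b - 4.08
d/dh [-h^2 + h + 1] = 1 - 2*h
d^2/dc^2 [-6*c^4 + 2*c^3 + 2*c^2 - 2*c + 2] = -72*c^2 + 12*c + 4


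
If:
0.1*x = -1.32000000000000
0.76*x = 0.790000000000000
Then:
No Solution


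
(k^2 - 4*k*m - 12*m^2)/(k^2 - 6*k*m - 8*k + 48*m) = (k + 2*m)/(k - 8)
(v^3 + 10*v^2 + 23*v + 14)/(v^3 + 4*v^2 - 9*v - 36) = (v^3 + 10*v^2 + 23*v + 14)/(v^3 + 4*v^2 - 9*v - 36)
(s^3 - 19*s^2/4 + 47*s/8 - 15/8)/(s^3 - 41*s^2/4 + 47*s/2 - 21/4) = (8*s^2 - 14*s + 5)/(2*(4*s^2 - 29*s + 7))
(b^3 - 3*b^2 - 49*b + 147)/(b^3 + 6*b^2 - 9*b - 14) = (b^2 - 10*b + 21)/(b^2 - b - 2)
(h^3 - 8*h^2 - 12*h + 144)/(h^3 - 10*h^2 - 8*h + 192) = (h - 6)/(h - 8)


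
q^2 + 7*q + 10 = (q + 2)*(q + 5)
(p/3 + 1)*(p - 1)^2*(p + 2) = p^4/3 + p^3 - p^2 - 7*p/3 + 2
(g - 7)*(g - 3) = g^2 - 10*g + 21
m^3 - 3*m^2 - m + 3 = (m - 3)*(m - 1)*(m + 1)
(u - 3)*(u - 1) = u^2 - 4*u + 3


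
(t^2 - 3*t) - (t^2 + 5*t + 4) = -8*t - 4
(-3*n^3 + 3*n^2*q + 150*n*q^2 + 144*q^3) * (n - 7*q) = -3*n^4 + 24*n^3*q + 129*n^2*q^2 - 906*n*q^3 - 1008*q^4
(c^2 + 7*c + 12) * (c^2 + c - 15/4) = c^4 + 8*c^3 + 61*c^2/4 - 57*c/4 - 45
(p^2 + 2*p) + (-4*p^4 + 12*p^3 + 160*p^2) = -4*p^4 + 12*p^3 + 161*p^2 + 2*p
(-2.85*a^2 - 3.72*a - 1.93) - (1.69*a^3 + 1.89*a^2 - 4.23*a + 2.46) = -1.69*a^3 - 4.74*a^2 + 0.51*a - 4.39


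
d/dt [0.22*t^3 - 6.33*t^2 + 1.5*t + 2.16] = 0.66*t^2 - 12.66*t + 1.5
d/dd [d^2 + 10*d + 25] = 2*d + 10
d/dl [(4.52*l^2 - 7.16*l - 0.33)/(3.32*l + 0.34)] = (15.0064*l^2 + 3.0736*l - 1.3388)/(11.0224*l^2 + 2.2576*l + 0.1156)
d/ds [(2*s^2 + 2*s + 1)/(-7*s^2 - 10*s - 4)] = 2*(-3*s^2 - s + 1)/(49*s^4 + 140*s^3 + 156*s^2 + 80*s + 16)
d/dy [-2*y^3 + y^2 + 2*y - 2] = -6*y^2 + 2*y + 2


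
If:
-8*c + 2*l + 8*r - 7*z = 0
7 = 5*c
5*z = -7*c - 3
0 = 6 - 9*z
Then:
No Solution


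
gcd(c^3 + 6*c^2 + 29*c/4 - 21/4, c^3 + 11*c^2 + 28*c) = 1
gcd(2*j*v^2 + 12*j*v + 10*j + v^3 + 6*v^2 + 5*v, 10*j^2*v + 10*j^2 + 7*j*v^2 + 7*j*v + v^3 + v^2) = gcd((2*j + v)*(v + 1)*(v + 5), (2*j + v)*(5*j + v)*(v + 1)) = 2*j*v + 2*j + v^2 + v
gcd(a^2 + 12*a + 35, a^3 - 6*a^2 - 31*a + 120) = a + 5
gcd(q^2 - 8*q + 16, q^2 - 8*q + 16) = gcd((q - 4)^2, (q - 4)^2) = q^2 - 8*q + 16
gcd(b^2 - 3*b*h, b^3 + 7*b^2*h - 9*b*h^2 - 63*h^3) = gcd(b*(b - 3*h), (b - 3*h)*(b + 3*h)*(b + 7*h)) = b - 3*h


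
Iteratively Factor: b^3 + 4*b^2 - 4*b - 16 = (b + 2)*(b^2 + 2*b - 8) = (b - 2)*(b + 2)*(b + 4)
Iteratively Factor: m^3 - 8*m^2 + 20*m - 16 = (m - 2)*(m^2 - 6*m + 8) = (m - 4)*(m - 2)*(m - 2)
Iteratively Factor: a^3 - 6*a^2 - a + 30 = (a - 3)*(a^2 - 3*a - 10) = (a - 3)*(a + 2)*(a - 5)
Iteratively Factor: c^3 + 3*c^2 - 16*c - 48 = (c - 4)*(c^2 + 7*c + 12) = (c - 4)*(c + 3)*(c + 4)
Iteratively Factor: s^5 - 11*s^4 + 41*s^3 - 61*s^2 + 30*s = (s - 5)*(s^4 - 6*s^3 + 11*s^2 - 6*s) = s*(s - 5)*(s^3 - 6*s^2 + 11*s - 6) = s*(s - 5)*(s - 1)*(s^2 - 5*s + 6) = s*(s - 5)*(s - 2)*(s - 1)*(s - 3)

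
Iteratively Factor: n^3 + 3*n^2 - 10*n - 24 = (n - 3)*(n^2 + 6*n + 8) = (n - 3)*(n + 2)*(n + 4)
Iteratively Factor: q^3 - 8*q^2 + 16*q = (q - 4)*(q^2 - 4*q) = q*(q - 4)*(q - 4)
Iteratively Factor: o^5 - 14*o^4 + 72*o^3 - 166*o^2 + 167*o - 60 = (o - 5)*(o^4 - 9*o^3 + 27*o^2 - 31*o + 12) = (o - 5)*(o - 1)*(o^3 - 8*o^2 + 19*o - 12) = (o - 5)*(o - 4)*(o - 1)*(o^2 - 4*o + 3) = (o - 5)*(o - 4)*(o - 3)*(o - 1)*(o - 1)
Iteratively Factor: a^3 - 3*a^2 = (a)*(a^2 - 3*a) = a^2*(a - 3)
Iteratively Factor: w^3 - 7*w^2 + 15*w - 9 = (w - 3)*(w^2 - 4*w + 3) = (w - 3)^2*(w - 1)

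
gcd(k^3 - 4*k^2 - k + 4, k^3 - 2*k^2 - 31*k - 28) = k + 1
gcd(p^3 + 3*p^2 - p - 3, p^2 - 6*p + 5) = p - 1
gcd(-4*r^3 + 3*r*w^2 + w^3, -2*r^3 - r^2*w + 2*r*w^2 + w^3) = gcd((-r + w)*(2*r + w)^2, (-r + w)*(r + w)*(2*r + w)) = 2*r^2 - r*w - w^2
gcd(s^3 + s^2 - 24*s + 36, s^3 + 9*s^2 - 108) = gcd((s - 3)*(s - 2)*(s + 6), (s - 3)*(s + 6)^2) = s^2 + 3*s - 18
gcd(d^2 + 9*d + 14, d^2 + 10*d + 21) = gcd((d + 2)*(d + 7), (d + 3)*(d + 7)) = d + 7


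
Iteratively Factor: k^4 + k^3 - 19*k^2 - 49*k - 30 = (k - 5)*(k^3 + 6*k^2 + 11*k + 6) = (k - 5)*(k + 1)*(k^2 + 5*k + 6) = (k - 5)*(k + 1)*(k + 2)*(k + 3)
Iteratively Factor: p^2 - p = (p)*(p - 1)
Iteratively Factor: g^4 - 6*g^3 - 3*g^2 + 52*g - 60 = (g - 2)*(g^3 - 4*g^2 - 11*g + 30) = (g - 5)*(g - 2)*(g^2 + g - 6) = (g - 5)*(g - 2)*(g + 3)*(g - 2)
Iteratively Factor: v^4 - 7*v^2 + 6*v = (v + 3)*(v^3 - 3*v^2 + 2*v) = v*(v + 3)*(v^2 - 3*v + 2) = v*(v - 1)*(v + 3)*(v - 2)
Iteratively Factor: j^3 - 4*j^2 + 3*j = (j - 3)*(j^2 - j) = j*(j - 3)*(j - 1)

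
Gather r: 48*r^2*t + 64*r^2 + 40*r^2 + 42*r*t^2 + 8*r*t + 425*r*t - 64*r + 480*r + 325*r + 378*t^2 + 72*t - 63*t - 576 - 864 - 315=r^2*(48*t + 104) + r*(42*t^2 + 433*t + 741) + 378*t^2 + 9*t - 1755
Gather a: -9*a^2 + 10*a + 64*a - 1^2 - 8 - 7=-9*a^2 + 74*a - 16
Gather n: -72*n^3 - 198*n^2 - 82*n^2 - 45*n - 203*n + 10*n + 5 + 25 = -72*n^3 - 280*n^2 - 238*n + 30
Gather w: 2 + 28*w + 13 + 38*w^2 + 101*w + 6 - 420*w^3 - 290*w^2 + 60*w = -420*w^3 - 252*w^2 + 189*w + 21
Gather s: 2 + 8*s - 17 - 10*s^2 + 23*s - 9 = -10*s^2 + 31*s - 24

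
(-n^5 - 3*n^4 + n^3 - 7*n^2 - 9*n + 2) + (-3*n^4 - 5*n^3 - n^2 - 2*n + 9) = -n^5 - 6*n^4 - 4*n^3 - 8*n^2 - 11*n + 11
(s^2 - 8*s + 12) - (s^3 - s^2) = -s^3 + 2*s^2 - 8*s + 12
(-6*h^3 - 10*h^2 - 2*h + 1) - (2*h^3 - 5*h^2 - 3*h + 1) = -8*h^3 - 5*h^2 + h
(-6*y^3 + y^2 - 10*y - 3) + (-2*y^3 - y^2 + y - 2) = -8*y^3 - 9*y - 5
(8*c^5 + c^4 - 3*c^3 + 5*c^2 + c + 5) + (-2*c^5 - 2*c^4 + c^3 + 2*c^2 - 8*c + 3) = 6*c^5 - c^4 - 2*c^3 + 7*c^2 - 7*c + 8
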